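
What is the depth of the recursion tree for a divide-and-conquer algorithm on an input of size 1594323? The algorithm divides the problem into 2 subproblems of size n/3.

For divide and conquer with division factor 3:

Problem sizes at each level:
Level 0: 1594323
Level 1: 531441
Level 2: 177147
Level 3: 59049
Level 4: 19683
Level 5: 6561
Level 6: 2187
Level 7: 729
Level 8: 243
Level 9: 81
Level 10: 27
Level 11: 9
Level 12: 3
Level 13: 1

The root is level 0 and the size-1 base case is level 13 (the tree spans levels 0 through 13, i.e. 14 levels counting the root), so the depth is the number of divisions: log_3(1594323) = 13

The recursion tree depth is log_3(1594323) = 13. At each level, the problem size is divided by 3, so it takes 13 divisions to reduce to a base case of size 1. The algorithm makes 2 recursive calls at each level.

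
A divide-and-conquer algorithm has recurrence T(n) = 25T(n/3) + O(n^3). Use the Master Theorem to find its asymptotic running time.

Master Theorem for T(n) = 25T(n/3) + O(n^3):

a = 25, b = 3, c = 3
log_b(a) = log_3(25) = 2.9299

Case 3: c = 3 > log_3(25) = 2.9299
T(n) = O(n^3) = O(n^3)

For T(n) = 25T(n/3) + O(n^3): log_3(25) = 2.9299. This is Case 3 of the Master Theorem (c > log_b(a), work dominated by root), giving O(n^3).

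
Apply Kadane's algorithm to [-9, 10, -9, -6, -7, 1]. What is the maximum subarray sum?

Using Kadane's algorithm on [-9, 10, -9, -6, -7, 1]:

Scanning through the array:
Position 1 (value 10): max_ending_here = 10, max_so_far = 10
Position 2 (value -9): max_ending_here = 1, max_so_far = 10
Position 3 (value -6): max_ending_here = -5, max_so_far = 10
Position 4 (value -7): max_ending_here = -7, max_so_far = 10
Position 5 (value 1): max_ending_here = 1, max_so_far = 10

Maximum subarray: [10]
Maximum sum: 10

The maximum subarray is [10] with sum 10. This subarray runs from index 1 to index 1.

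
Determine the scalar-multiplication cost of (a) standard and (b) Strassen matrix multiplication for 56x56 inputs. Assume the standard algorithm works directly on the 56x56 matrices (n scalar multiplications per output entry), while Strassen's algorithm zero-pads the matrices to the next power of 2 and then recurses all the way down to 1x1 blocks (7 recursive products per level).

Matrix multiplication for 56x56 matrices:

Strassen's algorithm requires power-of-2 dimensions. Pad 56x56 to 64x64 (next power of 2).

Standard algorithm: 56^3 = 175616 multiplications
Strassen's algorithm: 7^(log2(64)) = 7^6 = 117649 multiplications
Savings: 175616 - 117649 = 57967 multiplications

Standard: 175616 multiplications (56^3). Strassen: 117649 multiplications (7^6, after padding to 64x64). Strassen reduces 8 recursive multiplications to 7 at each level.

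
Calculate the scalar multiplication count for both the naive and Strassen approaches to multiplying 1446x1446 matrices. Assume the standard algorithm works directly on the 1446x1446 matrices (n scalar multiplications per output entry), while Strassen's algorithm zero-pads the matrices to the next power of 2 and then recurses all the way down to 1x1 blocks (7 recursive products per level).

Matrix multiplication for 1446x1446 matrices:

Strassen's algorithm requires power-of-2 dimensions. Pad 1446x1446 to 2048x2048 (next power of 2).

Standard algorithm: 1446^3 = 3023464536 multiplications
Strassen's algorithm: 7^(log2(2048)) = 7^11 = 1977326743 multiplications
Savings: 3023464536 - 1977326743 = 1046137793 multiplications

Standard: 3023464536 multiplications (1446^3). Strassen: 1977326743 multiplications (7^11, after padding to 2048x2048). Strassen reduces 8 recursive multiplications to 7 at each level.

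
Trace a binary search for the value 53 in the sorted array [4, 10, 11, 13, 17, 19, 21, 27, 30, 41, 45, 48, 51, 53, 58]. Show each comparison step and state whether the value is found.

Binary search for 53 in [4, 10, 11, 13, 17, 19, 21, 27, 30, 41, 45, 48, 51, 53, 58]:

lo=0, hi=14, mid=7, arr[mid]=27 -> 27 < 53, search right half
lo=8, hi=14, mid=11, arr[mid]=48 -> 48 < 53, search right half
lo=12, hi=14, mid=13, arr[mid]=53 -> Found target at index 13!

Binary search finds 53 at index 13 after 3 comparisons. The search repeatedly halves the search space by comparing with the middle element.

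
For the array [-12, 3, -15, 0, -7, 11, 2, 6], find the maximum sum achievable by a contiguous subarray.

Using Kadane's algorithm on [-12, 3, -15, 0, -7, 11, 2, 6]:

Scanning through the array:
Position 1 (value 3): max_ending_here = 3, max_so_far = 3
Position 2 (value -15): max_ending_here = -12, max_so_far = 3
Position 3 (value 0): max_ending_here = 0, max_so_far = 3
Position 4 (value -7): max_ending_here = -7, max_so_far = 3
Position 5 (value 11): max_ending_here = 11, max_so_far = 11
Position 6 (value 2): max_ending_here = 13, max_so_far = 13
Position 7 (value 6): max_ending_here = 19, max_so_far = 19

Maximum subarray: [11, 2, 6]
Maximum sum: 19

The maximum subarray is [11, 2, 6] with sum 19. This subarray runs from index 5 to index 7.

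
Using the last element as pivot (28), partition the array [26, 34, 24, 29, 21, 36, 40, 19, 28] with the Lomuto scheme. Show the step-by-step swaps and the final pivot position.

Lomuto partition with pivot = 28:

Initial array: [26, 34, 24, 29, 21, 36, 40, 19, 28]

arr[0]=26 <= 28: swap with position 0, array becomes [26, 34, 24, 29, 21, 36, 40, 19, 28]
arr[1]=34 > 28: no swap
arr[2]=24 <= 28: swap with position 1, array becomes [26, 24, 34, 29, 21, 36, 40, 19, 28]
arr[3]=29 > 28: no swap
arr[4]=21 <= 28: swap with position 2, array becomes [26, 24, 21, 29, 34, 36, 40, 19, 28]
arr[5]=36 > 28: no swap
arr[6]=40 > 28: no swap
arr[7]=19 <= 28: swap with position 3, array becomes [26, 24, 21, 19, 34, 36, 40, 29, 28]

Place pivot at position 4: [26, 24, 21, 19, 28, 36, 40, 29, 34]
Pivot position: 4

After partitioning with pivot 28, the array becomes [26, 24, 21, 19, 28, 36, 40, 29, 34]. The pivot is placed at index 4. All elements to the left of the pivot are <= 28, and all elements to the right are > 28.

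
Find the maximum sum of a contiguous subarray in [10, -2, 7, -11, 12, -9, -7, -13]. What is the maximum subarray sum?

Using Kadane's algorithm on [10, -2, 7, -11, 12, -9, -7, -13]:

Scanning through the array:
Position 1 (value -2): max_ending_here = 8, max_so_far = 10
Position 2 (value 7): max_ending_here = 15, max_so_far = 15
Position 3 (value -11): max_ending_here = 4, max_so_far = 15
Position 4 (value 12): max_ending_here = 16, max_so_far = 16
Position 5 (value -9): max_ending_here = 7, max_so_far = 16
Position 6 (value -7): max_ending_here = 0, max_so_far = 16
Position 7 (value -13): max_ending_here = -13, max_so_far = 16

Maximum subarray: [10, -2, 7, -11, 12]
Maximum sum: 16

The maximum subarray is [10, -2, 7, -11, 12] with sum 16. This subarray runs from index 0 to index 4.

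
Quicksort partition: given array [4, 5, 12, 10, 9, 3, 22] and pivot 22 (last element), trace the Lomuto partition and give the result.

Lomuto partition with pivot = 22:

Initial array: [4, 5, 12, 10, 9, 3, 22]

arr[0]=4 <= 22: swap with position 0, array becomes [4, 5, 12, 10, 9, 3, 22]
arr[1]=5 <= 22: swap with position 1, array becomes [4, 5, 12, 10, 9, 3, 22]
arr[2]=12 <= 22: swap with position 2, array becomes [4, 5, 12, 10, 9, 3, 22]
arr[3]=10 <= 22: swap with position 3, array becomes [4, 5, 12, 10, 9, 3, 22]
arr[4]=9 <= 22: swap with position 4, array becomes [4, 5, 12, 10, 9, 3, 22]
arr[5]=3 <= 22: swap with position 5, array becomes [4, 5, 12, 10, 9, 3, 22]

Place pivot at position 6: [4, 5, 12, 10, 9, 3, 22]
Pivot position: 6

After partitioning with pivot 22, the array becomes [4, 5, 12, 10, 9, 3, 22]. The pivot is placed at index 6. All elements to the left of the pivot are <= 22, and all elements to the right are > 22.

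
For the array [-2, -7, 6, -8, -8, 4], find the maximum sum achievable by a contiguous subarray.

Using Kadane's algorithm on [-2, -7, 6, -8, -8, 4]:

Scanning through the array:
Position 1 (value -7): max_ending_here = -7, max_so_far = -2
Position 2 (value 6): max_ending_here = 6, max_so_far = 6
Position 3 (value -8): max_ending_here = -2, max_so_far = 6
Position 4 (value -8): max_ending_here = -8, max_so_far = 6
Position 5 (value 4): max_ending_here = 4, max_so_far = 6

Maximum subarray: [6]
Maximum sum: 6

The maximum subarray is [6] with sum 6. This subarray runs from index 2 to index 2.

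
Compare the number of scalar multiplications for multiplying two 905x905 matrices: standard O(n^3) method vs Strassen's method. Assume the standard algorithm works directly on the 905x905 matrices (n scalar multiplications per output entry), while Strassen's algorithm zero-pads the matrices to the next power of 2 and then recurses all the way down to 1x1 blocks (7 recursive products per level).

Matrix multiplication for 905x905 matrices:

Strassen's algorithm requires power-of-2 dimensions. Pad 905x905 to 1024x1024 (next power of 2).

Standard algorithm: 905^3 = 741217625 multiplications
Strassen's algorithm: 7^(log2(1024)) = 7^10 = 282475249 multiplications
Savings: 741217625 - 282475249 = 458742376 multiplications

Standard: 741217625 multiplications (905^3). Strassen: 282475249 multiplications (7^10, after padding to 1024x1024). Strassen reduces 8 recursive multiplications to 7 at each level.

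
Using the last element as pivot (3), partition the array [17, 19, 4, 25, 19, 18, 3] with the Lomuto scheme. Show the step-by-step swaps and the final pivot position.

Lomuto partition with pivot = 3:

Initial array: [17, 19, 4, 25, 19, 18, 3]

arr[0]=17 > 3: no swap
arr[1]=19 > 3: no swap
arr[2]=4 > 3: no swap
arr[3]=25 > 3: no swap
arr[4]=19 > 3: no swap
arr[5]=18 > 3: no swap

Place pivot at position 0: [3, 19, 4, 25, 19, 18, 17]
Pivot position: 0

After partitioning with pivot 3, the array becomes [3, 19, 4, 25, 19, 18, 17]. The pivot is placed at index 0. All elements to the left of the pivot are <= 3, and all elements to the right are > 3.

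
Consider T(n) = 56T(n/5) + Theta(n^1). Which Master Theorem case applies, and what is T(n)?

Master Theorem for T(n) = 56T(n/5) + O(n^1):

a = 56, b = 5, c = 1
log_b(a) = log_5(56) = 2.5011

Case 1: c = 1 < log_5(56) = 2.5011
T(n) = O(n^(log_5 56))

For T(n) = 56T(n/5) + O(n^1): log_5(56) = 2.5011. This is Case 1 of the Master Theorem (c < log_b(a), work dominated by leaves), giving O(n^(log_5 56)).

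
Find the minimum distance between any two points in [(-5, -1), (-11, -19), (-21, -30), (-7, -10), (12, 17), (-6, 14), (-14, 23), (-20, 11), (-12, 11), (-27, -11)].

Computing all pairwise distances among 10 points:

d((-5, -1), (-11, -19)) = 18.9737
d((-5, -1), (-21, -30)) = 33.121
d((-5, -1), (-7, -10)) = 9.2195
d((-5, -1), (12, 17)) = 24.7588
d((-5, -1), (-6, 14)) = 15.0333
d((-5, -1), (-14, 23)) = 25.632
d((-5, -1), (-20, 11)) = 19.2094
d((-5, -1), (-12, 11)) = 13.8924
d((-5, -1), (-27, -11)) = 24.1661
d((-11, -19), (-21, -30)) = 14.8661
d((-11, -19), (-7, -10)) = 9.8489
d((-11, -19), (12, 17)) = 42.72
d((-11, -19), (-6, 14)) = 33.3766
d((-11, -19), (-14, 23)) = 42.107
d((-11, -19), (-20, 11)) = 31.3209
d((-11, -19), (-12, 11)) = 30.0167
d((-11, -19), (-27, -11)) = 17.8885
d((-21, -30), (-7, -10)) = 24.4131
d((-21, -30), (12, 17)) = 57.4282
d((-21, -30), (-6, 14)) = 46.4866
d((-21, -30), (-14, 23)) = 53.4603
d((-21, -30), (-20, 11)) = 41.0122
d((-21, -30), (-12, 11)) = 41.9762
d((-21, -30), (-27, -11)) = 19.9249
d((-7, -10), (12, 17)) = 33.0151
d((-7, -10), (-6, 14)) = 24.0208
d((-7, -10), (-14, 23)) = 33.7343
d((-7, -10), (-20, 11)) = 24.6982
d((-7, -10), (-12, 11)) = 21.587
d((-7, -10), (-27, -11)) = 20.025
d((12, 17), (-6, 14)) = 18.2483
d((12, 17), (-14, 23)) = 26.6833
d((12, 17), (-20, 11)) = 32.5576
d((12, 17), (-12, 11)) = 24.7386
d((12, 17), (-27, -11)) = 48.0104
d((-6, 14), (-14, 23)) = 12.0416
d((-6, 14), (-20, 11)) = 14.3178
d((-6, 14), (-12, 11)) = 6.7082 <-- minimum
d((-6, 14), (-27, -11)) = 32.6497
d((-14, 23), (-20, 11)) = 13.4164
d((-14, 23), (-12, 11)) = 12.1655
d((-14, 23), (-27, -11)) = 36.4005
d((-20, 11), (-12, 11)) = 8.0
d((-20, 11), (-27, -11)) = 23.0868
d((-12, 11), (-27, -11)) = 26.6271

Closest pair: (-6, 14) and (-12, 11) with distance 6.7082

The closest pair is (-6, 14) and (-12, 11) with Euclidean distance 6.7082. For 10 points, brute-force pairwise comparison is shown above. For large n, the divide-and-conquer algorithm (sort by x, recurse on halves, check the dividing strip) achieves O(n log n).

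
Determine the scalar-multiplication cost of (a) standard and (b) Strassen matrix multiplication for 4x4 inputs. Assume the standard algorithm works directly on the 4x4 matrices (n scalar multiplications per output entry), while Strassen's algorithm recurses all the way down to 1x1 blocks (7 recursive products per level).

Matrix multiplication for 4x4 matrices:

Standard algorithm: 4^3 = 64 multiplications
Strassen's algorithm: 7^(log2(4)) = 7^2 = 49 multiplications
Savings: 64 - 49 = 15 multiplications

Standard: 64 multiplications (4^3). Strassen: 49 multiplications (7^2). Strassen reduces 8 recursive multiplications to 7 at each level.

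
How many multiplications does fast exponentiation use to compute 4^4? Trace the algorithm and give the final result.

Computing 4^4 by squaring (build up from 4^1; each line after the first costs one multiplication):

4^1 = 4
4^2 = (4^1)^2 = 4^2 = 16
4^4 = (4^2)^2 = 16^2 = 256

Result: 256
Multiplications needed: 2 (2 lines after 4^1)

4^4 = 256. Using exponentiation by squaring, this requires 2 multiplications. The key idea: if the exponent is even, square the half-power; if odd, multiply by the base once.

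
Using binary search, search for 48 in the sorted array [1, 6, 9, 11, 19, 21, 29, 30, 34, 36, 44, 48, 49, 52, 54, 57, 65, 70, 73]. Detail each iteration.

Binary search for 48 in [1, 6, 9, 11, 19, 21, 29, 30, 34, 36, 44, 48, 49, 52, 54, 57, 65, 70, 73]:

lo=0, hi=18, mid=9, arr[mid]=36 -> 36 < 48, search right half
lo=10, hi=18, mid=14, arr[mid]=54 -> 54 > 48, search left half
lo=10, hi=13, mid=11, arr[mid]=48 -> Found target at index 11!

Binary search finds 48 at index 11 after 3 comparisons. The search repeatedly halves the search space by comparing with the middle element.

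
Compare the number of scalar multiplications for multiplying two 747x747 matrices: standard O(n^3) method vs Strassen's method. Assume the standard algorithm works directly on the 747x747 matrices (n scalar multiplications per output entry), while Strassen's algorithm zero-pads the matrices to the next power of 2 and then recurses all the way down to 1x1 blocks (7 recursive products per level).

Matrix multiplication for 747x747 matrices:

Strassen's algorithm requires power-of-2 dimensions. Pad 747x747 to 1024x1024 (next power of 2).

Standard algorithm: 747^3 = 416832723 multiplications
Strassen's algorithm: 7^(log2(1024)) = 7^10 = 282475249 multiplications
Savings: 416832723 - 282475249 = 134357474 multiplications

Standard: 416832723 multiplications (747^3). Strassen: 282475249 multiplications (7^10, after padding to 1024x1024). Strassen reduces 8 recursive multiplications to 7 at each level.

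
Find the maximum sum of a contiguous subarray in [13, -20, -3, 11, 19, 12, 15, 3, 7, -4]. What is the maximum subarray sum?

Using Kadane's algorithm on [13, -20, -3, 11, 19, 12, 15, 3, 7, -4]:

Scanning through the array:
Position 1 (value -20): max_ending_here = -7, max_so_far = 13
Position 2 (value -3): max_ending_here = -3, max_so_far = 13
Position 3 (value 11): max_ending_here = 11, max_so_far = 13
Position 4 (value 19): max_ending_here = 30, max_so_far = 30
Position 5 (value 12): max_ending_here = 42, max_so_far = 42
Position 6 (value 15): max_ending_here = 57, max_so_far = 57
Position 7 (value 3): max_ending_here = 60, max_so_far = 60
Position 8 (value 7): max_ending_here = 67, max_so_far = 67
Position 9 (value -4): max_ending_here = 63, max_so_far = 67

Maximum subarray: [11, 19, 12, 15, 3, 7]
Maximum sum: 67

The maximum subarray is [11, 19, 12, 15, 3, 7] with sum 67. This subarray runs from index 3 to index 8.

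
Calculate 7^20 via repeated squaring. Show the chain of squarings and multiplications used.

Computing 7^20 by squaring (build up from 7^1; each line after the first costs one multiplication):

7^1 = 7
7^2 = (7^1)^2 = 7^2 = 49
7^4 = (7^2)^2 = 49^2 = 2401
7^5 = 7 * 7^4 = 7 * 2401 = 16807
7^10 = (7^5)^2 = 16807^2 = 282475249
7^20 = (7^10)^2 = 282475249^2 = 79792266297612001

Result: 79792266297612001
Multiplications needed: 5 (5 lines after 7^1)

7^20 = 79792266297612001. Using exponentiation by squaring, this requires 5 multiplications. The key idea: if the exponent is even, square the half-power; if odd, multiply by the base once.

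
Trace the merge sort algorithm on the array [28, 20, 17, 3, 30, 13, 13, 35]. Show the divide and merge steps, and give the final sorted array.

Merge sort trace:

Split: [28, 20, 17, 3, 30, 13, 13, 35] -> [28, 20, 17, 3] and [30, 13, 13, 35]
  Split: [28, 20, 17, 3] -> [28, 20] and [17, 3]
    Split: [28, 20] -> [28] and [20]
    Merge: [28] + [20] -> [20, 28]
    Split: [17, 3] -> [17] and [3]
    Merge: [17] + [3] -> [3, 17]
  Merge: [20, 28] + [3, 17] -> [3, 17, 20, 28]
  Split: [30, 13, 13, 35] -> [30, 13] and [13, 35]
    Split: [30, 13] -> [30] and [13]
    Merge: [30] + [13] -> [13, 30]
    Split: [13, 35] -> [13] and [35]
    Merge: [13] + [35] -> [13, 35]
  Merge: [13, 30] + [13, 35] -> [13, 13, 30, 35]
Merge: [3, 17, 20, 28] + [13, 13, 30, 35] -> [3, 13, 13, 17, 20, 28, 30, 35]

Final sorted array: [3, 13, 13, 17, 20, 28, 30, 35]

The merge sort proceeds by recursively splitting the array and merging sorted halves.
After all merges, the sorted array is [3, 13, 13, 17, 20, 28, 30, 35].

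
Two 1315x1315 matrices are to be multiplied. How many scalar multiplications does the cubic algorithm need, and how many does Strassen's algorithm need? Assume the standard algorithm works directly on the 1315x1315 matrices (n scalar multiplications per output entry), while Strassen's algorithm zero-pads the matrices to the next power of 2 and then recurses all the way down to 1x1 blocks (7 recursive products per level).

Matrix multiplication for 1315x1315 matrices:

Strassen's algorithm requires power-of-2 dimensions. Pad 1315x1315 to 2048x2048 (next power of 2).

Standard algorithm: 1315^3 = 2273930875 multiplications
Strassen's algorithm: 7^(log2(2048)) = 7^11 = 1977326743 multiplications
Savings: 2273930875 - 1977326743 = 296604132 multiplications

Standard: 2273930875 multiplications (1315^3). Strassen: 1977326743 multiplications (7^11, after padding to 2048x2048). Strassen reduces 8 recursive multiplications to 7 at each level.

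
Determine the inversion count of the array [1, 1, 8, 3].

Finding inversions in [1, 1, 8, 3]:

(2, 3): arr[2]=8 > arr[3]=3

Total inversions: 1

The array has 1 inversion(s): (2,3). Each pair (i,j) satisfies i < j and arr[i] > arr[j].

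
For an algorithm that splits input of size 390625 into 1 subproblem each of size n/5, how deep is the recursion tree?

For divide and conquer with division factor 5:

Problem sizes at each level:
Level 0: 390625
Level 1: 78125
Level 2: 15625
Level 3: 3125
Level 4: 625
Level 5: 125
Level 6: 25
Level 7: 5
Level 8: 1

The root is level 0 and the size-1 base case is level 8 (the tree spans levels 0 through 8, i.e. 9 levels counting the root), so the depth is the number of divisions: log_5(390625) = 8

The recursion tree depth is log_5(390625) = 8. At each level, the problem size is divided by 5, so it takes 8 divisions to reduce to a base case of size 1. The algorithm makes 1 recursive call at each level.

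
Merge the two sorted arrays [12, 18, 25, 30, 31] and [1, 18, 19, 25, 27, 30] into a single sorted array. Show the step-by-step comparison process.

Merging process:

Compare 12 vs 1: take 1 from right. Merged: [1]
Compare 12 vs 18: take 12 from left. Merged: [1, 12]
Compare 18 vs 18: take 18 from left. Merged: [1, 12, 18]
Compare 25 vs 18: take 18 from right. Merged: [1, 12, 18, 18]
Compare 25 vs 19: take 19 from right. Merged: [1, 12, 18, 18, 19]
Compare 25 vs 25: take 25 from left. Merged: [1, 12, 18, 18, 19, 25]
Compare 30 vs 25: take 25 from right. Merged: [1, 12, 18, 18, 19, 25, 25]
Compare 30 vs 27: take 27 from right. Merged: [1, 12, 18, 18, 19, 25, 25, 27]
Compare 30 vs 30: take 30 from left. Merged: [1, 12, 18, 18, 19, 25, 25, 27, 30]
Compare 31 vs 30: take 30 from right. Merged: [1, 12, 18, 18, 19, 25, 25, 27, 30, 30]
Append remaining from left: [31]. Merged: [1, 12, 18, 18, 19, 25, 25, 27, 30, 30, 31]

Final merged array: [1, 12, 18, 18, 19, 25, 25, 27, 30, 30, 31]
Total comparisons: 10

The merged array is [1, 12, 18, 18, 19, 25, 25, 27, 30, 30, 31], requiring 10 comparisons. The merge step runs in O(n) time where n is the total number of elements.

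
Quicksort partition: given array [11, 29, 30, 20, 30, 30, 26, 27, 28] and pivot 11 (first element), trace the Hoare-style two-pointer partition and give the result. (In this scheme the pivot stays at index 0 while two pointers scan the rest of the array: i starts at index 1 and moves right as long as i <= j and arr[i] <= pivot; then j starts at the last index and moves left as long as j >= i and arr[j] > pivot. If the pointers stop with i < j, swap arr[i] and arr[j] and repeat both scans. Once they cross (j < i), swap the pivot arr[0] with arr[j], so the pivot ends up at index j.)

Hoare-style two-pointer partition with pivot = 11:

Initial array: [11, 29, 30, 20, 30, 30, 26, 27, 28]

Pointers start at i = 1, j = 8.
i ends at 1, j ends at 0: the pointers have crossed (j < i), so scanning stops.

j = 0, so swapping arr[0] with arr[j] leaves the pivot at position 0: [11, 29, 30, 20, 30, 30, 26, 27, 28]
Pivot position: 0

After partitioning with pivot 11, the array becomes [11, 29, 30, 20, 30, 30, 26, 27, 28]. The pivot is placed at index 0. All elements to the left of the pivot are <= 11, and all elements to the right are > 11.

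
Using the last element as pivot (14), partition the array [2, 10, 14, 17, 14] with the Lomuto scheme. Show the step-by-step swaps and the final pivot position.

Lomuto partition with pivot = 14:

Initial array: [2, 10, 14, 17, 14]

arr[0]=2 <= 14: swap with position 0, array becomes [2, 10, 14, 17, 14]
arr[1]=10 <= 14: swap with position 1, array becomes [2, 10, 14, 17, 14]
arr[2]=14 <= 14: swap with position 2, array becomes [2, 10, 14, 17, 14]
arr[3]=17 > 14: no swap

Place pivot at position 3: [2, 10, 14, 14, 17]
Pivot position: 3

After partitioning with pivot 14, the array becomes [2, 10, 14, 14, 17]. The pivot is placed at index 3. All elements to the left of the pivot are <= 14, and all elements to the right are > 14.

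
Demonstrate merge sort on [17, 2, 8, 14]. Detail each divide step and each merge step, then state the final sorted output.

Merge sort trace:

Split: [17, 2, 8, 14] -> [17, 2] and [8, 14]
  Split: [17, 2] -> [17] and [2]
  Merge: [17] + [2] -> [2, 17]
  Split: [8, 14] -> [8] and [14]
  Merge: [8] + [14] -> [8, 14]
Merge: [2, 17] + [8, 14] -> [2, 8, 14, 17]

Final sorted array: [2, 8, 14, 17]

The merge sort proceeds by recursively splitting the array and merging sorted halves.
After all merges, the sorted array is [2, 8, 14, 17].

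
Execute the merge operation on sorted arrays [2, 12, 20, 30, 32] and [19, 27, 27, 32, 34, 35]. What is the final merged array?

Merging process:

Compare 2 vs 19: take 2 from left. Merged: [2]
Compare 12 vs 19: take 12 from left. Merged: [2, 12]
Compare 20 vs 19: take 19 from right. Merged: [2, 12, 19]
Compare 20 vs 27: take 20 from left. Merged: [2, 12, 19, 20]
Compare 30 vs 27: take 27 from right. Merged: [2, 12, 19, 20, 27]
Compare 30 vs 27: take 27 from right. Merged: [2, 12, 19, 20, 27, 27]
Compare 30 vs 32: take 30 from left. Merged: [2, 12, 19, 20, 27, 27, 30]
Compare 32 vs 32: take 32 from left. Merged: [2, 12, 19, 20, 27, 27, 30, 32]
Append remaining from right: [32, 34, 35]. Merged: [2, 12, 19, 20, 27, 27, 30, 32, 32, 34, 35]

Final merged array: [2, 12, 19, 20, 27, 27, 30, 32, 32, 34, 35]
Total comparisons: 8

The merged array is [2, 12, 19, 20, 27, 27, 30, 32, 32, 34, 35], requiring 8 comparisons. The merge step runs in O(n) time where n is the total number of elements.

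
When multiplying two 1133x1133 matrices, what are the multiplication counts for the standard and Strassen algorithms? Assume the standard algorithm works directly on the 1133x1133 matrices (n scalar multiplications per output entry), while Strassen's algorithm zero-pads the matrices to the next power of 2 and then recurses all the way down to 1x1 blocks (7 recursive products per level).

Matrix multiplication for 1133x1133 matrices:

Strassen's algorithm requires power-of-2 dimensions. Pad 1133x1133 to 2048x2048 (next power of 2).

Standard algorithm: 1133^3 = 1454419637 multiplications
Strassen's algorithm: 7^(log2(2048)) = 7^11 = 1977326743 multiplications
Difference: 1454419637 - 1977326743 = -522907106 (Strassen uses MORE here due to padding overhead — for small or just-over-power-of-2 n, padding can outweigh the per-level savings)

Standard: 1454419637 multiplications (1133^3). Strassen: 1977326743 multiplications (7^11, after padding to 2048x2048). Strassen reduces 8 recursive multiplications to 7 at each level.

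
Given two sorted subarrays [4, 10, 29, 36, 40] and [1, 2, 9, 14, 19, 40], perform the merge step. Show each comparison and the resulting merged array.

Merging process:

Compare 4 vs 1: take 1 from right. Merged: [1]
Compare 4 vs 2: take 2 from right. Merged: [1, 2]
Compare 4 vs 9: take 4 from left. Merged: [1, 2, 4]
Compare 10 vs 9: take 9 from right. Merged: [1, 2, 4, 9]
Compare 10 vs 14: take 10 from left. Merged: [1, 2, 4, 9, 10]
Compare 29 vs 14: take 14 from right. Merged: [1, 2, 4, 9, 10, 14]
Compare 29 vs 19: take 19 from right. Merged: [1, 2, 4, 9, 10, 14, 19]
Compare 29 vs 40: take 29 from left. Merged: [1, 2, 4, 9, 10, 14, 19, 29]
Compare 36 vs 40: take 36 from left. Merged: [1, 2, 4, 9, 10, 14, 19, 29, 36]
Compare 40 vs 40: take 40 from left. Merged: [1, 2, 4, 9, 10, 14, 19, 29, 36, 40]
Append remaining from right: [40]. Merged: [1, 2, 4, 9, 10, 14, 19, 29, 36, 40, 40]

Final merged array: [1, 2, 4, 9, 10, 14, 19, 29, 36, 40, 40]
Total comparisons: 10

The merged array is [1, 2, 4, 9, 10, 14, 19, 29, 36, 40, 40], requiring 10 comparisons. The merge step runs in O(n) time where n is the total number of elements.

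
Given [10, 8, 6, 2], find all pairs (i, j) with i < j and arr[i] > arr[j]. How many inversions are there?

Finding inversions in [10, 8, 6, 2]:

(0, 1): arr[0]=10 > arr[1]=8
(0, 2): arr[0]=10 > arr[2]=6
(0, 3): arr[0]=10 > arr[3]=2
(1, 2): arr[1]=8 > arr[2]=6
(1, 3): arr[1]=8 > arr[3]=2
(2, 3): arr[2]=6 > arr[3]=2

Total inversions: 6

The array has 6 inversion(s): (0,1), (0,2), (0,3), (1,2), (1,3), (2,3). Each pair (i,j) satisfies i < j and arr[i] > arr[j].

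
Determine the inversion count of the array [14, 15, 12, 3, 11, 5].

Finding inversions in [14, 15, 12, 3, 11, 5]:

(0, 2): arr[0]=14 > arr[2]=12
(0, 3): arr[0]=14 > arr[3]=3
(0, 4): arr[0]=14 > arr[4]=11
(0, 5): arr[0]=14 > arr[5]=5
(1, 2): arr[1]=15 > arr[2]=12
(1, 3): arr[1]=15 > arr[3]=3
(1, 4): arr[1]=15 > arr[4]=11
(1, 5): arr[1]=15 > arr[5]=5
(2, 3): arr[2]=12 > arr[3]=3
(2, 4): arr[2]=12 > arr[4]=11
(2, 5): arr[2]=12 > arr[5]=5
(4, 5): arr[4]=11 > arr[5]=5

Total inversions: 12

The array has 12 inversion(s): (0,2), (0,3), (0,4), (0,5), (1,2), (1,3), (1,4), (1,5), (2,3), (2,4), (2,5), (4,5). Each pair (i,j) satisfies i < j and arr[i] > arr[j].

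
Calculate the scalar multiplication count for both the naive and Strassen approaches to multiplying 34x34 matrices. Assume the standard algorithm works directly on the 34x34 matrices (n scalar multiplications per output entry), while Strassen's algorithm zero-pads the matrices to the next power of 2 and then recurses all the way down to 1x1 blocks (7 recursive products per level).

Matrix multiplication for 34x34 matrices:

Strassen's algorithm requires power-of-2 dimensions. Pad 34x34 to 64x64 (next power of 2).

Standard algorithm: 34^3 = 39304 multiplications
Strassen's algorithm: 7^(log2(64)) = 7^6 = 117649 multiplications
Difference: 39304 - 117649 = -78345 (Strassen uses MORE here due to padding overhead — for small or just-over-power-of-2 n, padding can outweigh the per-level savings)

Standard: 39304 multiplications (34^3). Strassen: 117649 multiplications (7^6, after padding to 64x64). Strassen reduces 8 recursive multiplications to 7 at each level.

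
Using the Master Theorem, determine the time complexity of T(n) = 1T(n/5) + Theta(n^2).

Master Theorem for T(n) = 1T(n/5) + O(n^2):

a = 1, b = 5, c = 2
log_b(a) = log_5(1) = 0.0000

Case 3: c = 2 > log_5(1) = 0.0000
T(n) = O(n^2) = O(n^2)

For T(n) = 1T(n/5) + O(n^2): log_5(1) = 0.0000. This is Case 3 of the Master Theorem (c > log_b(a), work dominated by root), giving O(n^2).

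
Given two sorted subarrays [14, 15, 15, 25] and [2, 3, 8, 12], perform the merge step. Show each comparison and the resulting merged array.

Merging process:

Compare 14 vs 2: take 2 from right. Merged: [2]
Compare 14 vs 3: take 3 from right. Merged: [2, 3]
Compare 14 vs 8: take 8 from right. Merged: [2, 3, 8]
Compare 14 vs 12: take 12 from right. Merged: [2, 3, 8, 12]
Append remaining from left: [14, 15, 15, 25]. Merged: [2, 3, 8, 12, 14, 15, 15, 25]

Final merged array: [2, 3, 8, 12, 14, 15, 15, 25]
Total comparisons: 4

The merged array is [2, 3, 8, 12, 14, 15, 15, 25], requiring 4 comparisons. The merge step runs in O(n) time where n is the total number of elements.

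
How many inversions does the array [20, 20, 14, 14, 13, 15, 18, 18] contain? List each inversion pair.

Finding inversions in [20, 20, 14, 14, 13, 15, 18, 18]:

(0, 2): arr[0]=20 > arr[2]=14
(0, 3): arr[0]=20 > arr[3]=14
(0, 4): arr[0]=20 > arr[4]=13
(0, 5): arr[0]=20 > arr[5]=15
(0, 6): arr[0]=20 > arr[6]=18
(0, 7): arr[0]=20 > arr[7]=18
(1, 2): arr[1]=20 > arr[2]=14
(1, 3): arr[1]=20 > arr[3]=14
(1, 4): arr[1]=20 > arr[4]=13
(1, 5): arr[1]=20 > arr[5]=15
(1, 6): arr[1]=20 > arr[6]=18
(1, 7): arr[1]=20 > arr[7]=18
(2, 4): arr[2]=14 > arr[4]=13
(3, 4): arr[3]=14 > arr[4]=13

Total inversions: 14

The array has 14 inversion(s): (0,2), (0,3), (0,4), (0,5), (0,6), (0,7), (1,2), (1,3), (1,4), (1,5), (1,6), (1,7), (2,4), (3,4). Each pair (i,j) satisfies i < j and arr[i] > arr[j].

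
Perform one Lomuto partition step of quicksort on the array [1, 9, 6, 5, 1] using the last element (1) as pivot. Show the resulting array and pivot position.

Lomuto partition with pivot = 1:

Initial array: [1, 9, 6, 5, 1]

arr[0]=1 <= 1: swap with position 0, array becomes [1, 9, 6, 5, 1]
arr[1]=9 > 1: no swap
arr[2]=6 > 1: no swap
arr[3]=5 > 1: no swap

Place pivot at position 1: [1, 1, 6, 5, 9]
Pivot position: 1

After partitioning with pivot 1, the array becomes [1, 1, 6, 5, 9]. The pivot is placed at index 1. All elements to the left of the pivot are <= 1, and all elements to the right are > 1.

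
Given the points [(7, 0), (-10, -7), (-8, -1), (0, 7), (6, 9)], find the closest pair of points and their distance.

Computing all pairwise distances among 5 points:

d((7, 0), (-10, -7)) = 18.3848
d((7, 0), (-8, -1)) = 15.0333
d((7, 0), (0, 7)) = 9.8995
d((7, 0), (6, 9)) = 9.0554
d((-10, -7), (-8, -1)) = 6.3246 <-- minimum
d((-10, -7), (0, 7)) = 17.2047
d((-10, -7), (6, 9)) = 22.6274
d((-8, -1), (0, 7)) = 11.3137
d((-8, -1), (6, 9)) = 17.2047
d((0, 7), (6, 9)) = 6.3246 <-- minimum

Minimum distance: 6.3246 (tie among 2 pairs: (-10, -7) and (-8, -1); (0, 7) and (6, 9))

The minimum Euclidean distance is 6.3246. There is a tie: 2 pairs achieve this minimum — (-10, -7) and (-8, -1); (0, 7) and (6, 9). Any of these is a valid closest pair. For 5 points, brute-force pairwise comparison is shown above. For large n, the divide-and-conquer algorithm (sort by x, recurse on halves, check the dividing strip) achieves O(n log n).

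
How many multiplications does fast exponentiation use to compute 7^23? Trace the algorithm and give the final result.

Computing 7^23 by squaring (build up from 7^1; each line after the first costs one multiplication):

7^1 = 7
7^2 = (7^1)^2 = 7^2 = 49
7^4 = (7^2)^2 = 49^2 = 2401
7^5 = 7 * 7^4 = 7 * 2401 = 16807
7^10 = (7^5)^2 = 16807^2 = 282475249
7^11 = 7 * 7^10 = 7 * 282475249 = 1977326743
7^22 = (7^11)^2 = 1977326743^2 = 3909821048582988049
7^23 = 7 * 7^22 = 7 * 3909821048582988049 = 27368747340080916343

Result: 27368747340080916343
Multiplications needed: 7 (7 lines after 7^1)

7^23 = 27368747340080916343. Using exponentiation by squaring, this requires 7 multiplications. The key idea: if the exponent is even, square the half-power; if odd, multiply by the base once.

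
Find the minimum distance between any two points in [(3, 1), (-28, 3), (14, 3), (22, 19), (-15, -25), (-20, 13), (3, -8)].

Computing all pairwise distances among 7 points:

d((3, 1), (-28, 3)) = 31.0644
d((3, 1), (14, 3)) = 11.1803
d((3, 1), (22, 19)) = 26.1725
d((3, 1), (-15, -25)) = 31.6228
d((3, 1), (-20, 13)) = 25.9422
d((3, 1), (3, -8)) = 9.0 <-- minimum
d((-28, 3), (14, 3)) = 42.0
d((-28, 3), (22, 19)) = 52.4976
d((-28, 3), (-15, -25)) = 30.8707
d((-28, 3), (-20, 13)) = 12.8062
d((-28, 3), (3, -8)) = 32.8938
d((14, 3), (22, 19)) = 17.8885
d((14, 3), (-15, -25)) = 40.3113
d((14, 3), (-20, 13)) = 35.4401
d((14, 3), (3, -8)) = 15.5563
d((22, 19), (-15, -25)) = 57.4891
d((22, 19), (-20, 13)) = 42.4264
d((22, 19), (3, -8)) = 33.0151
d((-15, -25), (-20, 13)) = 38.3275
d((-15, -25), (3, -8)) = 24.7588
d((-20, 13), (3, -8)) = 31.1448

Closest pair: (3, 1) and (3, -8) with distance 9.0

The closest pair is (3, 1) and (3, -8) with Euclidean distance 9.0. For 7 points, brute-force pairwise comparison is shown above. For large n, the divide-and-conquer algorithm (sort by x, recurse on halves, check the dividing strip) achieves O(n log n).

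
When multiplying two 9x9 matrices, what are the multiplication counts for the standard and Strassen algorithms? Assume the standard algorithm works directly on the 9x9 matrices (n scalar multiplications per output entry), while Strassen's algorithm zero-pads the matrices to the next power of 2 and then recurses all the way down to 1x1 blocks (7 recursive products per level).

Matrix multiplication for 9x9 matrices:

Strassen's algorithm requires power-of-2 dimensions. Pad 9x9 to 16x16 (next power of 2).

Standard algorithm: 9^3 = 729 multiplications
Strassen's algorithm: 7^(log2(16)) = 7^4 = 2401 multiplications
Difference: 729 - 2401 = -1672 (Strassen uses MORE here due to padding overhead — for small or just-over-power-of-2 n, padding can outweigh the per-level savings)

Standard: 729 multiplications (9^3). Strassen: 2401 multiplications (7^4, after padding to 16x16). Strassen reduces 8 recursive multiplications to 7 at each level.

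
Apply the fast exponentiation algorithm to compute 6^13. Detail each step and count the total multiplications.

Computing 6^13 by squaring (build up from 6^1; each line after the first costs one multiplication):

6^1 = 6
6^2 = (6^1)^2 = 6^2 = 36
6^3 = 6 * 6^2 = 6 * 36 = 216
6^6 = (6^3)^2 = 216^2 = 46656
6^12 = (6^6)^2 = 46656^2 = 2176782336
6^13 = 6 * 6^12 = 6 * 2176782336 = 13060694016

Result: 13060694016
Multiplications needed: 5 (5 lines after 6^1)

6^13 = 13060694016. Using exponentiation by squaring, this requires 5 multiplications. The key idea: if the exponent is even, square the half-power; if odd, multiply by the base once.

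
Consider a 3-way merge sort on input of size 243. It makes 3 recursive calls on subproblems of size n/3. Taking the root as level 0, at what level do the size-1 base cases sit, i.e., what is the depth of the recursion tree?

For divide and conquer with division factor 3:

Problem sizes at each level:
Level 0: 243
Level 1: 81
Level 2: 27
Level 3: 9
Level 4: 3
Level 5: 1

The root is level 0 and the size-1 base case is level 5 (the tree spans levels 0 through 5, i.e. 6 levels counting the root), so the depth is the number of divisions: log_3(243) = 5

The recursion tree depth is log_3(243) = 5. At each level, the problem size is divided by 3, so it takes 5 divisions to reduce to a base case of size 1. The algorithm makes 3 recursive calls at each level.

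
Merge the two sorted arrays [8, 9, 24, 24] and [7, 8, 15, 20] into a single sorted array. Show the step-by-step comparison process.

Merging process:

Compare 8 vs 7: take 7 from right. Merged: [7]
Compare 8 vs 8: take 8 from left. Merged: [7, 8]
Compare 9 vs 8: take 8 from right. Merged: [7, 8, 8]
Compare 9 vs 15: take 9 from left. Merged: [7, 8, 8, 9]
Compare 24 vs 15: take 15 from right. Merged: [7, 8, 8, 9, 15]
Compare 24 vs 20: take 20 from right. Merged: [7, 8, 8, 9, 15, 20]
Append remaining from left: [24, 24]. Merged: [7, 8, 8, 9, 15, 20, 24, 24]

Final merged array: [7, 8, 8, 9, 15, 20, 24, 24]
Total comparisons: 6

The merged array is [7, 8, 8, 9, 15, 20, 24, 24], requiring 6 comparisons. The merge step runs in O(n) time where n is the total number of elements.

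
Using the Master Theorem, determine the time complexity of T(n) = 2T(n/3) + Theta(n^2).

Master Theorem for T(n) = 2T(n/3) + O(n^2):

a = 2, b = 3, c = 2
log_b(a) = log_3(2) = 0.6309

Case 3: c = 2 > log_3(2) = 0.6309
T(n) = O(n^2) = O(n^2)

For T(n) = 2T(n/3) + O(n^2): log_3(2) = 0.6309. This is Case 3 of the Master Theorem (c > log_b(a), work dominated by root), giving O(n^2).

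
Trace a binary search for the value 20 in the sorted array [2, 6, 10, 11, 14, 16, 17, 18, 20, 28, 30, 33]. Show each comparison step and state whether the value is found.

Binary search for 20 in [2, 6, 10, 11, 14, 16, 17, 18, 20, 28, 30, 33]:

lo=0, hi=11, mid=5, arr[mid]=16 -> 16 < 20, search right half
lo=6, hi=11, mid=8, arr[mid]=20 -> Found target at index 8!

Binary search finds 20 at index 8 after 2 comparisons. The search repeatedly halves the search space by comparing with the middle element.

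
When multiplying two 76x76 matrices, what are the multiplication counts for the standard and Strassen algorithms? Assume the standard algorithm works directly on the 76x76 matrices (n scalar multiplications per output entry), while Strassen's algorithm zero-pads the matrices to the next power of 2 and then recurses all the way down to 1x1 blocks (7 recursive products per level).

Matrix multiplication for 76x76 matrices:

Strassen's algorithm requires power-of-2 dimensions. Pad 76x76 to 128x128 (next power of 2).

Standard algorithm: 76^3 = 438976 multiplications
Strassen's algorithm: 7^(log2(128)) = 7^7 = 823543 multiplications
Difference: 438976 - 823543 = -384567 (Strassen uses MORE here due to padding overhead — for small or just-over-power-of-2 n, padding can outweigh the per-level savings)

Standard: 438976 multiplications (76^3). Strassen: 823543 multiplications (7^7, after padding to 128x128). Strassen reduces 8 recursive multiplications to 7 at each level.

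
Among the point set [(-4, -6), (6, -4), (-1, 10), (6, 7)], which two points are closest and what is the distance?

Computing all pairwise distances among 4 points:

d((-4, -6), (6, -4)) = 10.198
d((-4, -6), (-1, 10)) = 16.2788
d((-4, -6), (6, 7)) = 16.4012
d((6, -4), (-1, 10)) = 15.6525
d((6, -4), (6, 7)) = 11.0
d((-1, 10), (6, 7)) = 7.6158 <-- minimum

Closest pair: (-1, 10) and (6, 7) with distance 7.6158

The closest pair is (-1, 10) and (6, 7) with Euclidean distance 7.6158. For 4 points, brute-force pairwise comparison is shown above. For large n, the divide-and-conquer algorithm (sort by x, recurse on halves, check the dividing strip) achieves O(n log n).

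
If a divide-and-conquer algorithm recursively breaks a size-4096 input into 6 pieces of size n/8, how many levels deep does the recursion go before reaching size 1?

For divide and conquer with division factor 8:

Problem sizes at each level:
Level 0: 4096
Level 1: 512
Level 2: 64
Level 3: 8
Level 4: 1

The root is level 0 and the size-1 base case is level 4 (the tree spans levels 0 through 4, i.e. 5 levels counting the root), so the depth is the number of divisions: log_8(4096) = 4

The recursion tree depth is log_8(4096) = 4. At each level, the problem size is divided by 8, so it takes 4 divisions to reduce to a base case of size 1. The algorithm makes 6 recursive calls at each level.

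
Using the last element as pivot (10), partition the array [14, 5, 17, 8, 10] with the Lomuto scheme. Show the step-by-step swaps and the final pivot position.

Lomuto partition with pivot = 10:

Initial array: [14, 5, 17, 8, 10]

arr[0]=14 > 10: no swap
arr[1]=5 <= 10: swap with position 0, array becomes [5, 14, 17, 8, 10]
arr[2]=17 > 10: no swap
arr[3]=8 <= 10: swap with position 1, array becomes [5, 8, 17, 14, 10]

Place pivot at position 2: [5, 8, 10, 14, 17]
Pivot position: 2

After partitioning with pivot 10, the array becomes [5, 8, 10, 14, 17]. The pivot is placed at index 2. All elements to the left of the pivot are <= 10, and all elements to the right are > 10.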